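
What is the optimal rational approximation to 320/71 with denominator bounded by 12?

9/2

Expand x = 320/71 as a continued fraction with the Euclidean algorithm:
  320 = 4*71 + 36, so a_0 = 4.
  71 = 1*36 + 35, so a_1 = 1.
  36 = 1*35 + 1, so a_2 = 1.
  35 = 35*1 + 0, so a_3 = 35.
so x = [4; 1, 1, 35].
Convergents (p_i = a_i*p_{i-1} + p_{i-2}, q_i = a_i*q_{i-1} + q_{i-2} with p_{-2}=0, p_{-1}=1, q_{-2}=1, q_{-1}=0), until the denominator exceeds 12:
  i=0: a_0=4, p_0 = 4*1 + 0 = 4, q_0 = 4*0 + 1 = 1.
  i=1: a_1=1, p_1 = 1*4 + 1 = 5, q_1 = 1*1 + 0 = 1.
  i=2: a_2=1, p_2 = 1*5 + 4 = 9, q_2 = 1*1 + 1 = 2.
  i=3: a_3=35, p_3 = 35*9 + 5 = 320, q_3 = 35*2 + 1 = 71.
q_3 = 71 > 12, so the last convergent with denominator <= 12 is p_2/q_2 = 9/2.
The closest fraction with denominator <= 12 is either p_2/q_2 or the intermediate fraction (k*p_2 + p_1)/(k*q_2 + q_1) with the largest k >= 1 whose denominator stays <= 12; these approach x as k grows, and every other convergent or intermediate fraction in range is farther away.
Largest k: floor((12 - q_1)/q_2) = floor((12 - 1)/2) = 5.
That gives (5*9 + 5)/(5*2 + 1) = 50/11.
Compare the errors: |x - 9/2| = |320*2 - 9*71|/(71*2) = 1/142, and |x - 50/11| = |320*11 - 50*71|/(71*11) = 30/781.
Cross-multiplying, 1*781 = 781 < 4260 = 30*142, so 1/142 is smaller: the convergent 9/2 is closer to x than 50/11.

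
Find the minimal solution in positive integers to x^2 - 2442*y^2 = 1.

(x, y) = (593, 12)

First expand sqrt(2442) as a continued fraction. With x_i = (sqrt(2442) + m_i)/d_i and (m_0, d_0) = (0, 1): a_0 = floor(sqrt(2442)) = 49, since 49^2 = 2401 <= 2442 < 2500 = 50^2.
Iterate m_{i+1} = d_i*a_i - m_i, d_{i+1} = (2442 - m_{i+1}^2)/d_i, a_{i+1} = floor((a_0 + m_{i+1})/d_{i+1}):
  m_1 = 1*49 - 0 = 49, d_1 = (2442 - 49^2)/1 = 41/1 = 41, a_1 = floor((49 + 49)/41) = 2.
  m_2 = 41*2 - 49 = 33, d_2 = (2442 - 33^2)/41 = 1353/41 = 33, a_2 = floor((49 + 33)/33) = 2.
  m_3 = 33*2 - 33 = 33, d_3 = (2442 - 33^2)/33 = 1353/33 = 41, a_3 = floor((49 + 33)/41) = 2.
  m_4 = 41*2 - 33 = 49, d_4 = (2442 - 49^2)/41 = 41/41 = 1, a_4 = floor((49 + 49)/1) = 98.
  m_5 = 1*98 - 49 = 49, d_5 = (2442 - 49^2)/1 = 41/1 = 41: (m_5, d_5) = (m_1, d_1) = (49, 41), so from here the quotients repeat a_1, ..., a_4; the period length is 4.
So sqrt(2442) = [49; (2, 2, 2, 98)] with period length k = 4.
k is even, so the fundamental solution of x^2 - 2442y^2 = 1 is (p_{k-1}, q_{k-1}) = (p_3, q_3); compute convergents through index 3.
Convergents (p_i = a_i*p_{i-1} + p_{i-2}, q_i = a_i*q_{i-1} + q_{i-2} with p_{-2}=0, p_{-1}=1, q_{-2}=1, q_{-1}=0):
  i=0: a_0=49, p_0 = 49*1 + 0 = 49, q_0 = 49*0 + 1 = 1.
  i=1: a_1=2, p_1 = 2*49 + 1 = 99, q_1 = 2*1 + 0 = 2.
  i=2: a_2=2, p_2 = 2*99 + 49 = 247, q_2 = 2*2 + 1 = 5.
  i=3: a_3=2, p_3 = 2*247 + 99 = 593, q_3 = 2*5 + 2 = 12.
Check: 593^2 - 2442*12^2 = 351649 - 351648 = 1, so (x, y) = (593, 12) solves the equation, and by the theorem it is the least positive solution.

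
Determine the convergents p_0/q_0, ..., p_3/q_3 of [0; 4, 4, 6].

Using the convergent recurrence p_i = a_i*p_{i-1} + p_{i-2}, q_i = a_i*q_{i-1} + q_{i-2} with p_{-2}=0, p_{-1}=1, q_{-2}=1, q_{-1}=0:
  i=0: a_0=0, p_0 = 0*1 + 0 = 0, q_0 = 0*0 + 1 = 1.
  i=1: a_1=4, p_1 = 4*0 + 1 = 1, q_1 = 4*1 + 0 = 4.
  i=2: a_2=4, p_2 = 4*1 + 0 = 4, q_2 = 4*4 + 1 = 17.
  i=3: a_3=6, p_3 = 6*4 + 1 = 25, q_3 = 6*17 + 4 = 106.

0/1, 1/4, 4/17, 25/106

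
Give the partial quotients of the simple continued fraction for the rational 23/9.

[2; 1, 1, 4]

Run the Euclidean algorithm on 23 and 9; the successive quotients are the partial quotients a_0, a_1, ... (each step inverts the fractional part left over by the previous one):
  23 = 2*9 + 5, so a_0 = 2.
  9 = 1*5 + 4, so a_1 = 1.
  5 = 1*4 + 1, so a_2 = 1.
  4 = 4*1 + 0, so a_3 = 4.
The remainder reaches 0 after 4 divisions, so the expansion has 4 partial quotients, read off in order.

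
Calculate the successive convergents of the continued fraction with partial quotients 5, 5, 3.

Using the convergent recurrence p_i = a_i*p_{i-1} + p_{i-2}, q_i = a_i*q_{i-1} + q_{i-2} with p_{-2}=0, p_{-1}=1, q_{-2}=1, q_{-1}=0:
  i=0: a_0=5, p_0 = 5*1 + 0 = 5, q_0 = 5*0 + 1 = 1.
  i=1: a_1=5, p_1 = 5*5 + 1 = 26, q_1 = 5*1 + 0 = 5.
  i=2: a_2=3, p_2 = 3*26 + 5 = 83, q_2 = 3*5 + 1 = 16.

5/1, 26/5, 83/16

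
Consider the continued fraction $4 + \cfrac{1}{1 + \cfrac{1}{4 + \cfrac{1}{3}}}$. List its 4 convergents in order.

Using the convergent recurrence p_i = a_i*p_{i-1} + p_{i-2}, q_i = a_i*q_{i-1} + q_{i-2} with p_{-2}=0, p_{-1}=1, q_{-2}=1, q_{-1}=0:
  i=0: a_0=4, p_0 = 4*1 + 0 = 4, q_0 = 4*0 + 1 = 1.
  i=1: a_1=1, p_1 = 1*4 + 1 = 5, q_1 = 1*1 + 0 = 1.
  i=2: a_2=4, p_2 = 4*5 + 4 = 24, q_2 = 4*1 + 1 = 5.
  i=3: a_3=3, p_3 = 3*24 + 5 = 77, q_3 = 3*5 + 1 = 16.

4/1, 5/1, 24/5, 77/16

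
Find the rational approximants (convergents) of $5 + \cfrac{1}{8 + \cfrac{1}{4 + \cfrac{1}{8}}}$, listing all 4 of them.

5/1, 41/8, 169/33, 1393/272

Using the convergent recurrence p_i = a_i*p_{i-1} + p_{i-2}, q_i = a_i*q_{i-1} + q_{i-2} with p_{-2}=0, p_{-1}=1, q_{-2}=1, q_{-1}=0:
  i=0: a_0=5, p_0 = 5*1 + 0 = 5, q_0 = 5*0 + 1 = 1.
  i=1: a_1=8, p_1 = 8*5 + 1 = 41, q_1 = 8*1 + 0 = 8.
  i=2: a_2=4, p_2 = 4*41 + 5 = 169, q_2 = 4*8 + 1 = 33.
  i=3: a_3=8, p_3 = 8*169 + 41 = 1393, q_3 = 8*33 + 8 = 272.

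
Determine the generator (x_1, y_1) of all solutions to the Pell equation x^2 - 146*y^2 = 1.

First expand sqrt(146) as a continued fraction. With x_i = (sqrt(146) + m_i)/d_i and (m_0, d_0) = (0, 1): a_0 = floor(sqrt(146)) = 12, since 12^2 = 144 <= 146 < 169 = 13^2.
Iterate m_{i+1} = d_i*a_i - m_i, d_{i+1} = (146 - m_{i+1}^2)/d_i, a_{i+1} = floor((a_0 + m_{i+1})/d_{i+1}):
  m_1 = 1*12 - 0 = 12, d_1 = (146 - 12^2)/1 = 2/1 = 2, a_1 = floor((12 + 12)/2) = 12.
  m_2 = 2*12 - 12 = 12, d_2 = (146 - 12^2)/2 = 2/2 = 1, a_2 = floor((12 + 12)/1) = 24.
  m_3 = 1*24 - 12 = 12, d_3 = (146 - 12^2)/1 = 2/1 = 2: (m_3, d_3) = (m_1, d_1) = (12, 2), so from here the quotients repeat a_1, a_2; the period length is 2.
So sqrt(146) = [12; (12, 24)] with period length k = 2.
k is even, so the fundamental solution of x^2 - 146y^2 = 1 is (p_{k-1}, q_{k-1}) = (p_1, q_1); compute convergents through index 1.
Convergents (p_i = a_i*p_{i-1} + p_{i-2}, q_i = a_i*q_{i-1} + q_{i-2} with p_{-2}=0, p_{-1}=1, q_{-2}=1, q_{-1}=0):
  i=0: a_0=12, p_0 = 12*1 + 0 = 12, q_0 = 12*0 + 1 = 1.
  i=1: a_1=12, p_1 = 12*12 + 1 = 145, q_1 = 12*1 + 0 = 12.
Check: 145^2 - 146*12^2 = 21025 - 21024 = 1, so (x, y) = (145, 12) solves the equation, and by the theorem it is the least positive solution.

(x, y) = (145, 12)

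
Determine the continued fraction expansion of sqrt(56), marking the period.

Write x_i = (sqrt(56) + m_i)/d_i with (m_0, d_0) = (0, 1). a_0 = floor(sqrt(56)) = 7, since 7^2 = 49 <= 56 < 64 = 8^2.
Iterate m_{i+1} = d_i*a_i - m_i, d_{i+1} = (56 - m_{i+1}^2)/d_i, a_{i+1} = floor((a_0 + m_{i+1})/d_{i+1}):
  m_1 = 1*7 - 0 = 7, d_1 = (56 - 7^2)/1 = 7/1 = 7, a_1 = floor((7 + 7)/7) = 2.
  m_2 = 7*2 - 7 = 7, d_2 = (56 - 7^2)/7 = 7/7 = 1, a_2 = floor((7 + 7)/1) = 14.
  m_3 = 1*14 - 7 = 7, d_3 = (56 - 7^2)/1 = 7/1 = 7: (m_3, d_3) = (m_1, d_1) = (7, 7), so from here the quotients repeat a_1, a_2; the period length is 2.
Hence the expansion of sqrt(56) is a_0 = 7 followed by the repeating block 2, 14 (period 2).

[7; (2, 14)]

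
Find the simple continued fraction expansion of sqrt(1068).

[32; (1, 2, 7, 1, 5, 16, 5, 1, 7, 2, 1, 64)]

Write x_i = (sqrt(1068) + m_i)/d_i with (m_0, d_0) = (0, 1). a_0 = floor(sqrt(1068)) = 32, since 32^2 = 1024 <= 1068 < 1089 = 33^2.
Iterate m_{i+1} = d_i*a_i - m_i, d_{i+1} = (1068 - m_{i+1}^2)/d_i, a_{i+1} = floor((a_0 + m_{i+1})/d_{i+1}):
  m_1 = 1*32 - 0 = 32, d_1 = (1068 - 32^2)/1 = 44/1 = 44, a_1 = floor((32 + 32)/44) = 1.
  m_2 = 44*1 - 32 = 12, d_2 = (1068 - 12^2)/44 = 924/44 = 21, a_2 = floor((32 + 12)/21) = 2.
  m_3 = 21*2 - 12 = 30, d_3 = (1068 - 30^2)/21 = 168/21 = 8, a_3 = floor((32 + 30)/8) = 7.
  m_4 = 8*7 - 30 = 26, d_4 = (1068 - 26^2)/8 = 392/8 = 49, a_4 = floor((32 + 26)/49) = 1.
  m_5 = 49*1 - 26 = 23, d_5 = (1068 - 23^2)/49 = 539/49 = 11, a_5 = floor((32 + 23)/11) = 5.
  m_6 = 11*5 - 23 = 32, d_6 = (1068 - 32^2)/11 = 44/11 = 4, a_6 = floor((32 + 32)/4) = 16.
  m_7 = 4*16 - 32 = 32, d_7 = (1068 - 32^2)/4 = 44/4 = 11, a_7 = floor((32 + 32)/11) = 5.
  m_8 = 11*5 - 32 = 23, d_8 = (1068 - 23^2)/11 = 539/11 = 49, a_8 = floor((32 + 23)/49) = 1.
  m_9 = 49*1 - 23 = 26, d_9 = (1068 - 26^2)/49 = 392/49 = 8, a_9 = floor((32 + 26)/8) = 7.
  m_10 = 8*7 - 26 = 30, d_10 = (1068 - 30^2)/8 = 168/8 = 21, a_10 = floor((32 + 30)/21) = 2.
  m_11 = 21*2 - 30 = 12, d_11 = (1068 - 12^2)/21 = 924/21 = 44, a_11 = floor((32 + 12)/44) = 1.
  m_12 = 44*1 - 12 = 32, d_12 = (1068 - 32^2)/44 = 44/44 = 1, a_12 = floor((32 + 32)/1) = 64.
  m_13 = 1*64 - 32 = 32, d_13 = (1068 - 32^2)/1 = 44/1 = 44: (m_13, d_13) = (m_1, d_1) = (32, 44), so from here the quotients repeat a_1, ..., a_12; the period length is 12.
Hence the expansion of sqrt(1068) is a_0 = 32 followed by the repeating block 1, 2, 7, 1, 5, 16, 5, 1, 7, 2, 1, 64 (period 12).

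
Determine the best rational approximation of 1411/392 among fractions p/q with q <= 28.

Expand x = 1411/392 as a continued fraction with the Euclidean algorithm:
  1411 = 3*392 + 235, so a_0 = 3.
  392 = 1*235 + 157, so a_1 = 1.
  235 = 1*157 + 78, so a_2 = 1.
  157 = 2*78 + 1, so a_3 = 2.
  78 = 78*1 + 0, so a_4 = 78.
so x = [3; 1, 1, 2, 78].
Convergents (p_i = a_i*p_{i-1} + p_{i-2}, q_i = a_i*q_{i-1} + q_{i-2} with p_{-2}=0, p_{-1}=1, q_{-2}=1, q_{-1}=0), until the denominator exceeds 28:
  i=0: a_0=3, p_0 = 3*1 + 0 = 3, q_0 = 3*0 + 1 = 1.
  i=1: a_1=1, p_1 = 1*3 + 1 = 4, q_1 = 1*1 + 0 = 1.
  i=2: a_2=1, p_2 = 1*4 + 3 = 7, q_2 = 1*1 + 1 = 2.
  i=3: a_3=2, p_3 = 2*7 + 4 = 18, q_3 = 2*2 + 1 = 5.
  i=4: a_4=78, p_4 = 78*18 + 7 = 1411, q_4 = 78*5 + 2 = 392.
q_4 = 392 > 28, so the last convergent with denominator <= 28 is p_3/q_3 = 18/5.
The closest fraction with denominator <= 28 is either p_3/q_3 or the intermediate fraction (k*p_3 + p_2)/(k*q_3 + q_2) with the largest k >= 1 whose denominator stays <= 28; these approach x as k grows, and every other convergent or intermediate fraction in range is farther away.
Largest k: floor((28 - q_2)/q_3) = floor((28 - 2)/5) = 5.
That gives (5*18 + 7)/(5*5 + 2) = 97/27.
Compare the errors: |x - 18/5| = |1411*5 - 18*392|/(392*5) = 1/1960, and |x - 97/27| = |1411*27 - 97*392|/(392*27) = 73/10584.
Cross-multiplying, 1*10584 = 10584 < 143080 = 73*1960, so 1/1960 is smaller: the convergent 18/5 is closer to x than 97/27.

18/5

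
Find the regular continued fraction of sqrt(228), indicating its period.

[15; (10, 30)]

Write x_i = (sqrt(228) + m_i)/d_i with (m_0, d_0) = (0, 1). a_0 = floor(sqrt(228)) = 15, since 15^2 = 225 <= 228 < 256 = 16^2.
Iterate m_{i+1} = d_i*a_i - m_i, d_{i+1} = (228 - m_{i+1}^2)/d_i, a_{i+1} = floor((a_0 + m_{i+1})/d_{i+1}):
  m_1 = 1*15 - 0 = 15, d_1 = (228 - 15^2)/1 = 3/1 = 3, a_1 = floor((15 + 15)/3) = 10.
  m_2 = 3*10 - 15 = 15, d_2 = (228 - 15^2)/3 = 3/3 = 1, a_2 = floor((15 + 15)/1) = 30.
  m_3 = 1*30 - 15 = 15, d_3 = (228 - 15^2)/1 = 3/1 = 3: (m_3, d_3) = (m_1, d_1) = (15, 3), so from here the quotients repeat a_1, a_2; the period length is 2.
Hence the expansion of sqrt(228) is a_0 = 15 followed by the repeating block 10, 30 (period 2).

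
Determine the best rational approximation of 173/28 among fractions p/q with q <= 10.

37/6

Expand x = 173/28 as a continued fraction with the Euclidean algorithm:
  173 = 6*28 + 5, so a_0 = 6.
  28 = 5*5 + 3, so a_1 = 5.
  5 = 1*3 + 2, so a_2 = 1.
  3 = 1*2 + 1, so a_3 = 1.
  2 = 2*1 + 0, so a_4 = 2.
so x = [6; 5, 1, 1, 2].
Convergents (p_i = a_i*p_{i-1} + p_{i-2}, q_i = a_i*q_{i-1} + q_{i-2} with p_{-2}=0, p_{-1}=1, q_{-2}=1, q_{-1}=0), until the denominator exceeds 10:
  i=0: a_0=6, p_0 = 6*1 + 0 = 6, q_0 = 6*0 + 1 = 1.
  i=1: a_1=5, p_1 = 5*6 + 1 = 31, q_1 = 5*1 + 0 = 5.
  i=2: a_2=1, p_2 = 1*31 + 6 = 37, q_2 = 1*5 + 1 = 6.
  i=3: a_3=1, p_3 = 1*37 + 31 = 68, q_3 = 1*6 + 5 = 11.
q_3 = 11 > 10, so the last convergent with denominator <= 10 is p_2/q_2 = 37/6.
The closest fraction with denominator <= 10 is either p_2/q_2 or the intermediate fraction (k*p_2 + p_1)/(k*q_2 + q_1) with the largest k >= 1 whose denominator stays <= 10; these approach x as k grows, and every other convergent or intermediate fraction in range is farther away.
Largest k: floor((10 - q_1)/q_2) = floor((10 - 5)/6) = 0.
Since k = 0, no intermediate fraction beyond p_2/q_2 has denominator <= 10, so the convergent 37/6 is the closest (its error is |173*6 - 37*28|/(28*6) = 2/168).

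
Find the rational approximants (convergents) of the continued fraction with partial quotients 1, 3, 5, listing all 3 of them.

1/1, 4/3, 21/16

Using the convergent recurrence p_i = a_i*p_{i-1} + p_{i-2}, q_i = a_i*q_{i-1} + q_{i-2} with p_{-2}=0, p_{-1}=1, q_{-2}=1, q_{-1}=0:
  i=0: a_0=1, p_0 = 1*1 + 0 = 1, q_0 = 1*0 + 1 = 1.
  i=1: a_1=3, p_1 = 3*1 + 1 = 4, q_1 = 3*1 + 0 = 3.
  i=2: a_2=5, p_2 = 5*4 + 1 = 21, q_2 = 5*3 + 1 = 16.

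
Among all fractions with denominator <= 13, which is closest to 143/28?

46/9

Expand x = 143/28 as a continued fraction with the Euclidean algorithm:
  143 = 5*28 + 3, so a_0 = 5.
  28 = 9*3 + 1, so a_1 = 9.
  3 = 3*1 + 0, so a_2 = 3.
so x = [5; 9, 3].
Convergents (p_i = a_i*p_{i-1} + p_{i-2}, q_i = a_i*q_{i-1} + q_{i-2} with p_{-2}=0, p_{-1}=1, q_{-2}=1, q_{-1}=0), until the denominator exceeds 13:
  i=0: a_0=5, p_0 = 5*1 + 0 = 5, q_0 = 5*0 + 1 = 1.
  i=1: a_1=9, p_1 = 9*5 + 1 = 46, q_1 = 9*1 + 0 = 9.
  i=2: a_2=3, p_2 = 3*46 + 5 = 143, q_2 = 3*9 + 1 = 28.
q_2 = 28 > 13, so the last convergent with denominator <= 13 is p_1/q_1 = 46/9.
The closest fraction with denominator <= 13 is either p_1/q_1 or the intermediate fraction (k*p_1 + p_0)/(k*q_1 + q_0) with the largest k >= 1 whose denominator stays <= 13; these approach x as k grows, and every other convergent or intermediate fraction in range is farther away.
Largest k: floor((13 - q_0)/q_1) = floor((13 - 1)/9) = 1.
That gives (1*46 + 5)/(1*9 + 1) = 51/10.
Compare the errors: |x - 46/9| = |143*9 - 46*28|/(28*9) = 1/252, and |x - 51/10| = |143*10 - 51*28|/(28*10) = 2/280.
Cross-multiplying, 1*280 = 280 < 504 = 2*252, so 1/252 is smaller: the convergent 46/9 is closer to x than 51/10.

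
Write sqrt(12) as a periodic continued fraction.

Write x_i = (sqrt(12) + m_i)/d_i with (m_0, d_0) = (0, 1). a_0 = floor(sqrt(12)) = 3, since 3^2 = 9 <= 12 < 16 = 4^2.
Iterate m_{i+1} = d_i*a_i - m_i, d_{i+1} = (12 - m_{i+1}^2)/d_i, a_{i+1} = floor((a_0 + m_{i+1})/d_{i+1}):
  m_1 = 1*3 - 0 = 3, d_1 = (12 - 3^2)/1 = 3/1 = 3, a_1 = floor((3 + 3)/3) = 2.
  m_2 = 3*2 - 3 = 3, d_2 = (12 - 3^2)/3 = 3/3 = 1, a_2 = floor((3 + 3)/1) = 6.
  m_3 = 1*6 - 3 = 3, d_3 = (12 - 3^2)/1 = 3/1 = 3: (m_3, d_3) = (m_1, d_1) = (3, 3), so from here the quotients repeat a_1, a_2; the period length is 2.
Hence the expansion of sqrt(12) is a_0 = 3 followed by the repeating block 2, 6 (period 2).

[3; (2, 6)]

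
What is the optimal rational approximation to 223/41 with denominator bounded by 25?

136/25

Expand x = 223/41 as a continued fraction with the Euclidean algorithm:
  223 = 5*41 + 18, so a_0 = 5.
  41 = 2*18 + 5, so a_1 = 2.
  18 = 3*5 + 3, so a_2 = 3.
  5 = 1*3 + 2, so a_3 = 1.
  3 = 1*2 + 1, so a_4 = 1.
  2 = 2*1 + 0, so a_5 = 2.
so x = [5; 2, 3, 1, 1, 2].
Convergents (p_i = a_i*p_{i-1} + p_{i-2}, q_i = a_i*q_{i-1} + q_{i-2} with p_{-2}=0, p_{-1}=1, q_{-2}=1, q_{-1}=0), until the denominator exceeds 25:
  i=0: a_0=5, p_0 = 5*1 + 0 = 5, q_0 = 5*0 + 1 = 1.
  i=1: a_1=2, p_1 = 2*5 + 1 = 11, q_1 = 2*1 + 0 = 2.
  i=2: a_2=3, p_2 = 3*11 + 5 = 38, q_2 = 3*2 + 1 = 7.
  i=3: a_3=1, p_3 = 1*38 + 11 = 49, q_3 = 1*7 + 2 = 9.
  i=4: a_4=1, p_4 = 1*49 + 38 = 87, q_4 = 1*9 + 7 = 16.
  i=5: a_5=2, p_5 = 2*87 + 49 = 223, q_5 = 2*16 + 9 = 41.
q_5 = 41 > 25, so the last convergent with denominator <= 25 is p_4/q_4 = 87/16.
The closest fraction with denominator <= 25 is either p_4/q_4 or the intermediate fraction (k*p_4 + p_3)/(k*q_4 + q_3) with the largest k >= 1 whose denominator stays <= 25; these approach x as k grows, and every other convergent or intermediate fraction in range is farther away.
Largest k: floor((25 - q_3)/q_4) = floor((25 - 9)/16) = 1.
That gives (1*87 + 49)/(1*16 + 9) = 136/25.
Compare the errors: |x - 87/16| = |223*16 - 87*41|/(41*16) = 1/656, and |x - 136/25| = |223*25 - 136*41|/(41*25) = 1/1025.
Cross-multiplying, 1*656 = 656 < 1025 = 1*1025, so 1/1025 is smaller: the intermediate fraction 136/25 is closer to x than 87/16.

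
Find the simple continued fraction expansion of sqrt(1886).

[43; (2, 2, 1, 42, 1, 2, 2, 86)]

Write x_i = (sqrt(1886) + m_i)/d_i with (m_0, d_0) = (0, 1). a_0 = floor(sqrt(1886)) = 43, since 43^2 = 1849 <= 1886 < 1936 = 44^2.
Iterate m_{i+1} = d_i*a_i - m_i, d_{i+1} = (1886 - m_{i+1}^2)/d_i, a_{i+1} = floor((a_0 + m_{i+1})/d_{i+1}):
  m_1 = 1*43 - 0 = 43, d_1 = (1886 - 43^2)/1 = 37/1 = 37, a_1 = floor((43 + 43)/37) = 2.
  m_2 = 37*2 - 43 = 31, d_2 = (1886 - 31^2)/37 = 925/37 = 25, a_2 = floor((43 + 31)/25) = 2.
  m_3 = 25*2 - 31 = 19, d_3 = (1886 - 19^2)/25 = 1525/25 = 61, a_3 = floor((43 + 19)/61) = 1.
  m_4 = 61*1 - 19 = 42, d_4 = (1886 - 42^2)/61 = 122/61 = 2, a_4 = floor((43 + 42)/2) = 42.
  m_5 = 2*42 - 42 = 42, d_5 = (1886 - 42^2)/2 = 122/2 = 61, a_5 = floor((43 + 42)/61) = 1.
  m_6 = 61*1 - 42 = 19, d_6 = (1886 - 19^2)/61 = 1525/61 = 25, a_6 = floor((43 + 19)/25) = 2.
  m_7 = 25*2 - 19 = 31, d_7 = (1886 - 31^2)/25 = 925/25 = 37, a_7 = floor((43 + 31)/37) = 2.
  m_8 = 37*2 - 31 = 43, d_8 = (1886 - 43^2)/37 = 37/37 = 1, a_8 = floor((43 + 43)/1) = 86.
  m_9 = 1*86 - 43 = 43, d_9 = (1886 - 43^2)/1 = 37/1 = 37: (m_9, d_9) = (m_1, d_1) = (43, 37), so from here the quotients repeat a_1, ..., a_8; the period length is 8.
Hence the expansion of sqrt(1886) is a_0 = 43 followed by the repeating block 2, 2, 1, 42, 1, 2, 2, 86 (period 8).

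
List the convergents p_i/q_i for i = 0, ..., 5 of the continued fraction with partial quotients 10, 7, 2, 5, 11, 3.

Using the convergent recurrence p_i = a_i*p_{i-1} + p_{i-2}, q_i = a_i*q_{i-1} + q_{i-2} with p_{-2}=0, p_{-1}=1, q_{-2}=1, q_{-1}=0:
  i=0: a_0=10, p_0 = 10*1 + 0 = 10, q_0 = 10*0 + 1 = 1.
  i=1: a_1=7, p_1 = 7*10 + 1 = 71, q_1 = 7*1 + 0 = 7.
  i=2: a_2=2, p_2 = 2*71 + 10 = 152, q_2 = 2*7 + 1 = 15.
  i=3: a_3=5, p_3 = 5*152 + 71 = 831, q_3 = 5*15 + 7 = 82.
  i=4: a_4=11, p_4 = 11*831 + 152 = 9293, q_4 = 11*82 + 15 = 917.
  i=5: a_5=3, p_5 = 3*9293 + 831 = 28710, q_5 = 3*917 + 82 = 2833.

10/1, 71/7, 152/15, 831/82, 9293/917, 28710/2833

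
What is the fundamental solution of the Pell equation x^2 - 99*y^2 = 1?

First expand sqrt(99) as a continued fraction. With x_i = (sqrt(99) + m_i)/d_i and (m_0, d_0) = (0, 1): a_0 = floor(sqrt(99)) = 9, since 9^2 = 81 <= 99 < 100 = 10^2.
Iterate m_{i+1} = d_i*a_i - m_i, d_{i+1} = (99 - m_{i+1}^2)/d_i, a_{i+1} = floor((a_0 + m_{i+1})/d_{i+1}):
  m_1 = 1*9 - 0 = 9, d_1 = (99 - 9^2)/1 = 18/1 = 18, a_1 = floor((9 + 9)/18) = 1.
  m_2 = 18*1 - 9 = 9, d_2 = (99 - 9^2)/18 = 18/18 = 1, a_2 = floor((9 + 9)/1) = 18.
  m_3 = 1*18 - 9 = 9, d_3 = (99 - 9^2)/1 = 18/1 = 18: (m_3, d_3) = (m_1, d_1) = (9, 18), so from here the quotients repeat a_1, a_2; the period length is 2.
So sqrt(99) = [9; (1, 18)] with period length k = 2.
k is even, so the fundamental solution of x^2 - 99y^2 = 1 is (p_{k-1}, q_{k-1}) = (p_1, q_1); compute convergents through index 1.
Convergents (p_i = a_i*p_{i-1} + p_{i-2}, q_i = a_i*q_{i-1} + q_{i-2} with p_{-2}=0, p_{-1}=1, q_{-2}=1, q_{-1}=0):
  i=0: a_0=9, p_0 = 9*1 + 0 = 9, q_0 = 9*0 + 1 = 1.
  i=1: a_1=1, p_1 = 1*9 + 1 = 10, q_1 = 1*1 + 0 = 1.
Check: 10^2 - 99*1^2 = 100 - 99 = 1, so (x, y) = (10, 1) solves the equation, and by the theorem it is the least positive solution.

(x, y) = (10, 1)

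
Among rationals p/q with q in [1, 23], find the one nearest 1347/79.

Expand x = 1347/79 as a continued fraction with the Euclidean algorithm:
  1347 = 17*79 + 4, so a_0 = 17.
  79 = 19*4 + 3, so a_1 = 19.
  4 = 1*3 + 1, so a_2 = 1.
  3 = 3*1 + 0, so a_3 = 3.
so x = [17; 19, 1, 3].
Convergents (p_i = a_i*p_{i-1} + p_{i-2}, q_i = a_i*q_{i-1} + q_{i-2} with p_{-2}=0, p_{-1}=1, q_{-2}=1, q_{-1}=0), until the denominator exceeds 23:
  i=0: a_0=17, p_0 = 17*1 + 0 = 17, q_0 = 17*0 + 1 = 1.
  i=1: a_1=19, p_1 = 19*17 + 1 = 324, q_1 = 19*1 + 0 = 19.
  i=2: a_2=1, p_2 = 1*324 + 17 = 341, q_2 = 1*19 + 1 = 20.
  i=3: a_3=3, p_3 = 3*341 + 324 = 1347, q_3 = 3*20 + 19 = 79.
q_3 = 79 > 23, so the last convergent with denominator <= 23 is p_2/q_2 = 341/20.
The closest fraction with denominator <= 23 is either p_2/q_2 or the intermediate fraction (k*p_2 + p_1)/(k*q_2 + q_1) with the largest k >= 1 whose denominator stays <= 23; these approach x as k grows, and every other convergent or intermediate fraction in range is farther away.
Largest k: floor((23 - q_1)/q_2) = floor((23 - 19)/20) = 0.
Since k = 0, no intermediate fraction beyond p_2/q_2 has denominator <= 23, so the convergent 341/20 is the closest (its error is |1347*20 - 341*79|/(79*20) = 1/1580).

341/20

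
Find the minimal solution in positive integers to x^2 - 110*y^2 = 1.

First expand sqrt(110) as a continued fraction. With x_i = (sqrt(110) + m_i)/d_i and (m_0, d_0) = (0, 1): a_0 = floor(sqrt(110)) = 10, since 10^2 = 100 <= 110 < 121 = 11^2.
Iterate m_{i+1} = d_i*a_i - m_i, d_{i+1} = (110 - m_{i+1}^2)/d_i, a_{i+1} = floor((a_0 + m_{i+1})/d_{i+1}):
  m_1 = 1*10 - 0 = 10, d_1 = (110 - 10^2)/1 = 10/1 = 10, a_1 = floor((10 + 10)/10) = 2.
  m_2 = 10*2 - 10 = 10, d_2 = (110 - 10^2)/10 = 10/10 = 1, a_2 = floor((10 + 10)/1) = 20.
  m_3 = 1*20 - 10 = 10, d_3 = (110 - 10^2)/1 = 10/1 = 10: (m_3, d_3) = (m_1, d_1) = (10, 10), so from here the quotients repeat a_1, a_2; the period length is 2.
So sqrt(110) = [10; (2, 20)] with period length k = 2.
k is even, so the fundamental solution of x^2 - 110y^2 = 1 is (p_{k-1}, q_{k-1}) = (p_1, q_1); compute convergents through index 1.
Convergents (p_i = a_i*p_{i-1} + p_{i-2}, q_i = a_i*q_{i-1} + q_{i-2} with p_{-2}=0, p_{-1}=1, q_{-2}=1, q_{-1}=0):
  i=0: a_0=10, p_0 = 10*1 + 0 = 10, q_0 = 10*0 + 1 = 1.
  i=1: a_1=2, p_1 = 2*10 + 1 = 21, q_1 = 2*1 + 0 = 2.
Check: 21^2 - 110*2^2 = 441 - 440 = 1, so (x, y) = (21, 2) solves the equation, and by the theorem it is the least positive solution.

(x, y) = (21, 2)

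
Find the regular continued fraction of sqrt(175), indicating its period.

[13; (4, 2, 1, 2, 4, 26)]

Write x_i = (sqrt(175) + m_i)/d_i with (m_0, d_0) = (0, 1). a_0 = floor(sqrt(175)) = 13, since 13^2 = 169 <= 175 < 196 = 14^2.
Iterate m_{i+1} = d_i*a_i - m_i, d_{i+1} = (175 - m_{i+1}^2)/d_i, a_{i+1} = floor((a_0 + m_{i+1})/d_{i+1}):
  m_1 = 1*13 - 0 = 13, d_1 = (175 - 13^2)/1 = 6/1 = 6, a_1 = floor((13 + 13)/6) = 4.
  m_2 = 6*4 - 13 = 11, d_2 = (175 - 11^2)/6 = 54/6 = 9, a_2 = floor((13 + 11)/9) = 2.
  m_3 = 9*2 - 11 = 7, d_3 = (175 - 7^2)/9 = 126/9 = 14, a_3 = floor((13 + 7)/14) = 1.
  m_4 = 14*1 - 7 = 7, d_4 = (175 - 7^2)/14 = 126/14 = 9, a_4 = floor((13 + 7)/9) = 2.
  m_5 = 9*2 - 7 = 11, d_5 = (175 - 11^2)/9 = 54/9 = 6, a_5 = floor((13 + 11)/6) = 4.
  m_6 = 6*4 - 11 = 13, d_6 = (175 - 13^2)/6 = 6/6 = 1, a_6 = floor((13 + 13)/1) = 26.
  m_7 = 1*26 - 13 = 13, d_7 = (175 - 13^2)/1 = 6/1 = 6: (m_7, d_7) = (m_1, d_1) = (13, 6), so from here the quotients repeat a_1, ..., a_6; the period length is 6.
Hence the expansion of sqrt(175) is a_0 = 13 followed by the repeating block 4, 2, 1, 2, 4, 26 (period 6).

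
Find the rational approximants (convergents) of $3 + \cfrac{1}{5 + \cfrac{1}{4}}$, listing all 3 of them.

3/1, 16/5, 67/21

Using the convergent recurrence p_i = a_i*p_{i-1} + p_{i-2}, q_i = a_i*q_{i-1} + q_{i-2} with p_{-2}=0, p_{-1}=1, q_{-2}=1, q_{-1}=0:
  i=0: a_0=3, p_0 = 3*1 + 0 = 3, q_0 = 3*0 + 1 = 1.
  i=1: a_1=5, p_1 = 5*3 + 1 = 16, q_1 = 5*1 + 0 = 5.
  i=2: a_2=4, p_2 = 4*16 + 3 = 67, q_2 = 4*5 + 1 = 21.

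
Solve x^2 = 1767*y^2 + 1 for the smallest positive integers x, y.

(x, y) = (1177, 28)

First expand sqrt(1767) as a continued fraction. With x_i = (sqrt(1767) + m_i)/d_i and (m_0, d_0) = (0, 1): a_0 = floor(sqrt(1767)) = 42, since 42^2 = 1764 <= 1767 < 1849 = 43^2.
Iterate m_{i+1} = d_i*a_i - m_i, d_{i+1} = (1767 - m_{i+1}^2)/d_i, a_{i+1} = floor((a_0 + m_{i+1})/d_{i+1}):
  m_1 = 1*42 - 0 = 42, d_1 = (1767 - 42^2)/1 = 3/1 = 3, a_1 = floor((42 + 42)/3) = 28.
  m_2 = 3*28 - 42 = 42, d_2 = (1767 - 42^2)/3 = 3/3 = 1, a_2 = floor((42 + 42)/1) = 84.
  m_3 = 1*84 - 42 = 42, d_3 = (1767 - 42^2)/1 = 3/1 = 3: (m_3, d_3) = (m_1, d_1) = (42, 3), so from here the quotients repeat a_1, a_2; the period length is 2.
So sqrt(1767) = [42; (28, 84)] with period length k = 2.
k is even, so the fundamental solution of x^2 - 1767y^2 = 1 is (p_{k-1}, q_{k-1}) = (p_1, q_1); compute convergents through index 1.
Convergents (p_i = a_i*p_{i-1} + p_{i-2}, q_i = a_i*q_{i-1} + q_{i-2} with p_{-2}=0, p_{-1}=1, q_{-2}=1, q_{-1}=0):
  i=0: a_0=42, p_0 = 42*1 + 0 = 42, q_0 = 42*0 + 1 = 1.
  i=1: a_1=28, p_1 = 28*42 + 1 = 1177, q_1 = 28*1 + 0 = 28.
Check: 1177^2 - 1767*28^2 = 1385329 - 1385328 = 1, so (x, y) = (1177, 28) solves the equation, and by the theorem it is the least positive solution.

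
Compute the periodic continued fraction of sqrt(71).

[8; (2, 2, 1, 7, 1, 2, 2, 16)]

Write x_i = (sqrt(71) + m_i)/d_i with (m_0, d_0) = (0, 1). a_0 = floor(sqrt(71)) = 8, since 8^2 = 64 <= 71 < 81 = 9^2.
Iterate m_{i+1} = d_i*a_i - m_i, d_{i+1} = (71 - m_{i+1}^2)/d_i, a_{i+1} = floor((a_0 + m_{i+1})/d_{i+1}):
  m_1 = 1*8 - 0 = 8, d_1 = (71 - 8^2)/1 = 7/1 = 7, a_1 = floor((8 + 8)/7) = 2.
  m_2 = 7*2 - 8 = 6, d_2 = (71 - 6^2)/7 = 35/7 = 5, a_2 = floor((8 + 6)/5) = 2.
  m_3 = 5*2 - 6 = 4, d_3 = (71 - 4^2)/5 = 55/5 = 11, a_3 = floor((8 + 4)/11) = 1.
  m_4 = 11*1 - 4 = 7, d_4 = (71 - 7^2)/11 = 22/11 = 2, a_4 = floor((8 + 7)/2) = 7.
  m_5 = 2*7 - 7 = 7, d_5 = (71 - 7^2)/2 = 22/2 = 11, a_5 = floor((8 + 7)/11) = 1.
  m_6 = 11*1 - 7 = 4, d_6 = (71 - 4^2)/11 = 55/11 = 5, a_6 = floor((8 + 4)/5) = 2.
  m_7 = 5*2 - 4 = 6, d_7 = (71 - 6^2)/5 = 35/5 = 7, a_7 = floor((8 + 6)/7) = 2.
  m_8 = 7*2 - 6 = 8, d_8 = (71 - 8^2)/7 = 7/7 = 1, a_8 = floor((8 + 8)/1) = 16.
  m_9 = 1*16 - 8 = 8, d_9 = (71 - 8^2)/1 = 7/1 = 7: (m_9, d_9) = (m_1, d_1) = (8, 7), so from here the quotients repeat a_1, ..., a_8; the period length is 8.
Hence the expansion of sqrt(71) is a_0 = 8 followed by the repeating block 2, 2, 1, 7, 1, 2, 2, 16 (period 8).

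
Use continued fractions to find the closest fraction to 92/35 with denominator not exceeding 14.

Expand x = 92/35 as a continued fraction with the Euclidean algorithm:
  92 = 2*35 + 22, so a_0 = 2.
  35 = 1*22 + 13, so a_1 = 1.
  22 = 1*13 + 9, so a_2 = 1.
  13 = 1*9 + 4, so a_3 = 1.
  9 = 2*4 + 1, so a_4 = 2.
  4 = 4*1 + 0, so a_5 = 4.
so x = [2; 1, 1, 1, 2, 4].
Convergents (p_i = a_i*p_{i-1} + p_{i-2}, q_i = a_i*q_{i-1} + q_{i-2} with p_{-2}=0, p_{-1}=1, q_{-2}=1, q_{-1}=0), until the denominator exceeds 14:
  i=0: a_0=2, p_0 = 2*1 + 0 = 2, q_0 = 2*0 + 1 = 1.
  i=1: a_1=1, p_1 = 1*2 + 1 = 3, q_1 = 1*1 + 0 = 1.
  i=2: a_2=1, p_2 = 1*3 + 2 = 5, q_2 = 1*1 + 1 = 2.
  i=3: a_3=1, p_3 = 1*5 + 3 = 8, q_3 = 1*2 + 1 = 3.
  i=4: a_4=2, p_4 = 2*8 + 5 = 21, q_4 = 2*3 + 2 = 8.
  i=5: a_5=4, p_5 = 4*21 + 8 = 92, q_5 = 4*8 + 3 = 35.
q_5 = 35 > 14, so the last convergent with denominator <= 14 is p_4/q_4 = 21/8.
The closest fraction with denominator <= 14 is either p_4/q_4 or the intermediate fraction (k*p_4 + p_3)/(k*q_4 + q_3) with the largest k >= 1 whose denominator stays <= 14; these approach x as k grows, and every other convergent or intermediate fraction in range is farther away.
Largest k: floor((14 - q_3)/q_4) = floor((14 - 3)/8) = 1.
That gives (1*21 + 8)/(1*8 + 3) = 29/11.
Compare the errors: |x - 21/8| = |92*8 - 21*35|/(35*8) = 1/280, and |x - 29/11| = |92*11 - 29*35|/(35*11) = 3/385.
Cross-multiplying, 1*385 = 385 < 840 = 3*280, so 1/280 is smaller: the convergent 21/8 is closer to x than 29/11.

21/8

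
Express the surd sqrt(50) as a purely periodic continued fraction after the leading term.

[7; (14)]

Write x_i = (sqrt(50) + m_i)/d_i with (m_0, d_0) = (0, 1). a_0 = floor(sqrt(50)) = 7, since 7^2 = 49 <= 50 < 64 = 8^2.
Iterate m_{i+1} = d_i*a_i - m_i, d_{i+1} = (50 - m_{i+1}^2)/d_i, a_{i+1} = floor((a_0 + m_{i+1})/d_{i+1}):
  m_1 = 1*7 - 0 = 7, d_1 = (50 - 7^2)/1 = 1/1 = 1, a_1 = floor((7 + 7)/1) = 14.
  m_2 = 1*14 - 7 = 7, d_2 = (50 - 7^2)/1 = 1/1 = 1: (m_2, d_2) = (m_1, d_1) = (7, 1), so from here the quotient a_1 repeats; the period length is 1.
Hence the expansion of sqrt(50) is a_0 = 7 followed by the repeating block 14 (period 1).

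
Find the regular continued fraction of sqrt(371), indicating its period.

Write x_i = (sqrt(371) + m_i)/d_i with (m_0, d_0) = (0, 1). a_0 = floor(sqrt(371)) = 19, since 19^2 = 361 <= 371 < 400 = 20^2.
Iterate m_{i+1} = d_i*a_i - m_i, d_{i+1} = (371 - m_{i+1}^2)/d_i, a_{i+1} = floor((a_0 + m_{i+1})/d_{i+1}):
  m_1 = 1*19 - 0 = 19, d_1 = (371 - 19^2)/1 = 10/1 = 10, a_1 = floor((19 + 19)/10) = 3.
  m_2 = 10*3 - 19 = 11, d_2 = (371 - 11^2)/10 = 250/10 = 25, a_2 = floor((19 + 11)/25) = 1.
  m_3 = 25*1 - 11 = 14, d_3 = (371 - 14^2)/25 = 175/25 = 7, a_3 = floor((19 + 14)/7) = 4.
  m_4 = 7*4 - 14 = 14, d_4 = (371 - 14^2)/7 = 175/7 = 25, a_4 = floor((19 + 14)/25) = 1.
  m_5 = 25*1 - 14 = 11, d_5 = (371 - 11^2)/25 = 250/25 = 10, a_5 = floor((19 + 11)/10) = 3.
  m_6 = 10*3 - 11 = 19, d_6 = (371 - 19^2)/10 = 10/10 = 1, a_6 = floor((19 + 19)/1) = 38.
  m_7 = 1*38 - 19 = 19, d_7 = (371 - 19^2)/1 = 10/1 = 10: (m_7, d_7) = (m_1, d_1) = (19, 10), so from here the quotients repeat a_1, ..., a_6; the period length is 6.
Hence the expansion of sqrt(371) is a_0 = 19 followed by the repeating block 3, 1, 4, 1, 3, 38 (period 6).

[19; (3, 1, 4, 1, 3, 38)]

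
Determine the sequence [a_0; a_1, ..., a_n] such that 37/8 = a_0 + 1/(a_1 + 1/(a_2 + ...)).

[4; 1, 1, 1, 2]

Run the Euclidean algorithm on 37 and 8; the successive quotients are the partial quotients a_0, a_1, ... (each step inverts the fractional part left over by the previous one):
  37 = 4*8 + 5, so a_0 = 4.
  8 = 1*5 + 3, so a_1 = 1.
  5 = 1*3 + 2, so a_2 = 1.
  3 = 1*2 + 1, so a_3 = 1.
  2 = 2*1 + 0, so a_4 = 2.
The remainder reaches 0 after 5 divisions, so the expansion has 5 partial quotients, read off in order.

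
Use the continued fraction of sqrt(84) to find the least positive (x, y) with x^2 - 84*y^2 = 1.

First expand sqrt(84) as a continued fraction. With x_i = (sqrt(84) + m_i)/d_i and (m_0, d_0) = (0, 1): a_0 = floor(sqrt(84)) = 9, since 9^2 = 81 <= 84 < 100 = 10^2.
Iterate m_{i+1} = d_i*a_i - m_i, d_{i+1} = (84 - m_{i+1}^2)/d_i, a_{i+1} = floor((a_0 + m_{i+1})/d_{i+1}):
  m_1 = 1*9 - 0 = 9, d_1 = (84 - 9^2)/1 = 3/1 = 3, a_1 = floor((9 + 9)/3) = 6.
  m_2 = 3*6 - 9 = 9, d_2 = (84 - 9^2)/3 = 3/3 = 1, a_2 = floor((9 + 9)/1) = 18.
  m_3 = 1*18 - 9 = 9, d_3 = (84 - 9^2)/1 = 3/1 = 3: (m_3, d_3) = (m_1, d_1) = (9, 3), so from here the quotients repeat a_1, a_2; the period length is 2.
So sqrt(84) = [9; (6, 18)] with period length k = 2.
k is even, so the fundamental solution of x^2 - 84y^2 = 1 is (p_{k-1}, q_{k-1}) = (p_1, q_1); compute convergents through index 1.
Convergents (p_i = a_i*p_{i-1} + p_{i-2}, q_i = a_i*q_{i-1} + q_{i-2} with p_{-2}=0, p_{-1}=1, q_{-2}=1, q_{-1}=0):
  i=0: a_0=9, p_0 = 9*1 + 0 = 9, q_0 = 9*0 + 1 = 1.
  i=1: a_1=6, p_1 = 6*9 + 1 = 55, q_1 = 6*1 + 0 = 6.
Check: 55^2 - 84*6^2 = 3025 - 3024 = 1, so (x, y) = (55, 6) solves the equation, and by the theorem it is the least positive solution.

(x, y) = (55, 6)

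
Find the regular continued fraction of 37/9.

[4; 9]

Run the Euclidean algorithm on 37 and 9; the successive quotients are the partial quotients a_0, a_1, ... (each step inverts the fractional part left over by the previous one):
  37 = 4*9 + 1, so a_0 = 4.
  9 = 9*1 + 0, so a_1 = 9.
The remainder reaches 0 after 2 divisions, so the expansion has 2 partial quotients, read off in order.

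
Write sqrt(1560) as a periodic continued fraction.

Write x_i = (sqrt(1560) + m_i)/d_i with (m_0, d_0) = (0, 1). a_0 = floor(sqrt(1560)) = 39, since 39^2 = 1521 <= 1560 < 1600 = 40^2.
Iterate m_{i+1} = d_i*a_i - m_i, d_{i+1} = (1560 - m_{i+1}^2)/d_i, a_{i+1} = floor((a_0 + m_{i+1})/d_{i+1}):
  m_1 = 1*39 - 0 = 39, d_1 = (1560 - 39^2)/1 = 39/1 = 39, a_1 = floor((39 + 39)/39) = 2.
  m_2 = 39*2 - 39 = 39, d_2 = (1560 - 39^2)/39 = 39/39 = 1, a_2 = floor((39 + 39)/1) = 78.
  m_3 = 1*78 - 39 = 39, d_3 = (1560 - 39^2)/1 = 39/1 = 39: (m_3, d_3) = (m_1, d_1) = (39, 39), so from here the quotients repeat a_1, a_2; the period length is 2.
Hence the expansion of sqrt(1560) is a_0 = 39 followed by the repeating block 2, 78 (period 2).

[39; (2, 78)]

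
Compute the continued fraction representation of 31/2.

[15; 2]

Run the Euclidean algorithm on 31 and 2; the successive quotients are the partial quotients a_0, a_1, ... (each step inverts the fractional part left over by the previous one):
  31 = 15*2 + 1, so a_0 = 15.
  2 = 2*1 + 0, so a_1 = 2.
The remainder reaches 0 after 2 divisions, so the expansion has 2 partial quotients, read off in order.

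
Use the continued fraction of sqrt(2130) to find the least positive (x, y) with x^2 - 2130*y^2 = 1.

(x, y) = (23999, 520)

First expand sqrt(2130) as a continued fraction. With x_i = (sqrt(2130) + m_i)/d_i and (m_0, d_0) = (0, 1): a_0 = floor(sqrt(2130)) = 46, since 46^2 = 2116 <= 2130 < 2209 = 47^2.
Iterate m_{i+1} = d_i*a_i - m_i, d_{i+1} = (2130 - m_{i+1}^2)/d_i, a_{i+1} = floor((a_0 + m_{i+1})/d_{i+1}):
  m_1 = 1*46 - 0 = 46, d_1 = (2130 - 46^2)/1 = 14/1 = 14, a_1 = floor((46 + 46)/14) = 6.
  m_2 = 14*6 - 46 = 38, d_2 = (2130 - 38^2)/14 = 686/14 = 49, a_2 = floor((46 + 38)/49) = 1.
  m_3 = 49*1 - 38 = 11, d_3 = (2130 - 11^2)/49 = 2009/49 = 41, a_3 = floor((46 + 11)/41) = 1.
  m_4 = 41*1 - 11 = 30, d_4 = (2130 - 30^2)/41 = 1230/41 = 30, a_4 = floor((46 + 30)/30) = 2.
  m_5 = 30*2 - 30 = 30, d_5 = (2130 - 30^2)/30 = 1230/30 = 41, a_5 = floor((46 + 30)/41) = 1.
  m_6 = 41*1 - 30 = 11, d_6 = (2130 - 11^2)/41 = 2009/41 = 49, a_6 = floor((46 + 11)/49) = 1.
  m_7 = 49*1 - 11 = 38, d_7 = (2130 - 38^2)/49 = 686/49 = 14, a_7 = floor((46 + 38)/14) = 6.
  m_8 = 14*6 - 38 = 46, d_8 = (2130 - 46^2)/14 = 14/14 = 1, a_8 = floor((46 + 46)/1) = 92.
  m_9 = 1*92 - 46 = 46, d_9 = (2130 - 46^2)/1 = 14/1 = 14: (m_9, d_9) = (m_1, d_1) = (46, 14), so from here the quotients repeat a_1, ..., a_8; the period length is 8.
So sqrt(2130) = [46; (6, 1, 1, 2, 1, 1, 6, 92)] with period length k = 8.
k is even, so the fundamental solution of x^2 - 2130y^2 = 1 is (p_{k-1}, q_{k-1}) = (p_7, q_7); compute convergents through index 7.
Convergents (p_i = a_i*p_{i-1} + p_{i-2}, q_i = a_i*q_{i-1} + q_{i-2} with p_{-2}=0, p_{-1}=1, q_{-2}=1, q_{-1}=0):
  i=0: a_0=46, p_0 = 46*1 + 0 = 46, q_0 = 46*0 + 1 = 1.
  i=1: a_1=6, p_1 = 6*46 + 1 = 277, q_1 = 6*1 + 0 = 6.
  i=2: a_2=1, p_2 = 1*277 + 46 = 323, q_2 = 1*6 + 1 = 7.
  i=3: a_3=1, p_3 = 1*323 + 277 = 600, q_3 = 1*7 + 6 = 13.
  i=4: a_4=2, p_4 = 2*600 + 323 = 1523, q_4 = 2*13 + 7 = 33.
  i=5: a_5=1, p_5 = 1*1523 + 600 = 2123, q_5 = 1*33 + 13 = 46.
  i=6: a_6=1, p_6 = 1*2123 + 1523 = 3646, q_6 = 1*46 + 33 = 79.
  i=7: a_7=6, p_7 = 6*3646 + 2123 = 23999, q_7 = 6*79 + 46 = 520.
Check: 23999^2 - 2130*520^2 = 575952001 - 575952000 = 1, so (x, y) = (23999, 520) solves the equation, and by the theorem it is the least positive solution.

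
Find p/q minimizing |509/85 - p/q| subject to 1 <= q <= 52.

311/52

Expand x = 509/85 as a continued fraction with the Euclidean algorithm:
  509 = 5*85 + 84, so a_0 = 5.
  85 = 1*84 + 1, so a_1 = 1.
  84 = 84*1 + 0, so a_2 = 84.
so x = [5; 1, 84].
Convergents (p_i = a_i*p_{i-1} + p_{i-2}, q_i = a_i*q_{i-1} + q_{i-2} with p_{-2}=0, p_{-1}=1, q_{-2}=1, q_{-1}=0), until the denominator exceeds 52:
  i=0: a_0=5, p_0 = 5*1 + 0 = 5, q_0 = 5*0 + 1 = 1.
  i=1: a_1=1, p_1 = 1*5 + 1 = 6, q_1 = 1*1 + 0 = 1.
  i=2: a_2=84, p_2 = 84*6 + 5 = 509, q_2 = 84*1 + 1 = 85.
q_2 = 85 > 52, so the last convergent with denominator <= 52 is p_1/q_1 = 6/1.
The closest fraction with denominator <= 52 is either p_1/q_1 or the intermediate fraction (k*p_1 + p_0)/(k*q_1 + q_0) with the largest k >= 1 whose denominator stays <= 52; these approach x as k grows, and every other convergent or intermediate fraction in range is farther away.
Largest k: floor((52 - q_0)/q_1) = floor((52 - 1)/1) = 51.
That gives (51*6 + 5)/(51*1 + 1) = 311/52.
Compare the errors: |x - 6/1| = |509*1 - 6*85|/(85*1) = 1/85, and |x - 311/52| = |509*52 - 311*85|/(85*52) = 33/4420.
Cross-multiplying, 33*85 = 2805 < 4420 = 1*4420, so 33/4420 is smaller: the intermediate fraction 311/52 is closer to x than 6/1.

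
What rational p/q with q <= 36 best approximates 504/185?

79/29

Expand x = 504/185 as a continued fraction with the Euclidean algorithm:
  504 = 2*185 + 134, so a_0 = 2.
  185 = 1*134 + 51, so a_1 = 1.
  134 = 2*51 + 32, so a_2 = 2.
  51 = 1*32 + 19, so a_3 = 1.
  32 = 1*19 + 13, so a_4 = 1.
  19 = 1*13 + 6, so a_5 = 1.
  13 = 2*6 + 1, so a_6 = 2.
  6 = 6*1 + 0, so a_7 = 6.
so x = [2; 1, 2, 1, 1, 1, 2, 6].
Convergents (p_i = a_i*p_{i-1} + p_{i-2}, q_i = a_i*q_{i-1} + q_{i-2} with p_{-2}=0, p_{-1}=1, q_{-2}=1, q_{-1}=0), until the denominator exceeds 36:
  i=0: a_0=2, p_0 = 2*1 + 0 = 2, q_0 = 2*0 + 1 = 1.
  i=1: a_1=1, p_1 = 1*2 + 1 = 3, q_1 = 1*1 + 0 = 1.
  i=2: a_2=2, p_2 = 2*3 + 2 = 8, q_2 = 2*1 + 1 = 3.
  i=3: a_3=1, p_3 = 1*8 + 3 = 11, q_3 = 1*3 + 1 = 4.
  i=4: a_4=1, p_4 = 1*11 + 8 = 19, q_4 = 1*4 + 3 = 7.
  i=5: a_5=1, p_5 = 1*19 + 11 = 30, q_5 = 1*7 + 4 = 11.
  i=6: a_6=2, p_6 = 2*30 + 19 = 79, q_6 = 2*11 + 7 = 29.
  i=7: a_7=6, p_7 = 6*79 + 30 = 504, q_7 = 6*29 + 11 = 185.
q_7 = 185 > 36, so the last convergent with denominator <= 36 is p_6/q_6 = 79/29.
The closest fraction with denominator <= 36 is either p_6/q_6 or the intermediate fraction (k*p_6 + p_5)/(k*q_6 + q_5) with the largest k >= 1 whose denominator stays <= 36; these approach x as k grows, and every other convergent or intermediate fraction in range is farther away.
Largest k: floor((36 - q_5)/q_6) = floor((36 - 11)/29) = 0.
Since k = 0, no intermediate fraction beyond p_6/q_6 has denominator <= 36, so the convergent 79/29 is the closest (its error is |504*29 - 79*185|/(185*29) = 1/5365).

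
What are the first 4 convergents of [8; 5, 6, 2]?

Using the convergent recurrence p_i = a_i*p_{i-1} + p_{i-2}, q_i = a_i*q_{i-1} + q_{i-2} with p_{-2}=0, p_{-1}=1, q_{-2}=1, q_{-1}=0:
  i=0: a_0=8, p_0 = 8*1 + 0 = 8, q_0 = 8*0 + 1 = 1.
  i=1: a_1=5, p_1 = 5*8 + 1 = 41, q_1 = 5*1 + 0 = 5.
  i=2: a_2=6, p_2 = 6*41 + 8 = 254, q_2 = 6*5 + 1 = 31.
  i=3: a_3=2, p_3 = 2*254 + 41 = 549, q_3 = 2*31 + 5 = 67.

8/1, 41/5, 254/31, 549/67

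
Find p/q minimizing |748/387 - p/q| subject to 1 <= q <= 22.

29/15

Expand x = 748/387 as a continued fraction with the Euclidean algorithm:
  748 = 1*387 + 361, so a_0 = 1.
  387 = 1*361 + 26, so a_1 = 1.
  361 = 13*26 + 23, so a_2 = 13.
  26 = 1*23 + 3, so a_3 = 1.
  23 = 7*3 + 2, so a_4 = 7.
  3 = 1*2 + 1, so a_5 = 1.
  2 = 2*1 + 0, so a_6 = 2.
so x = [1; 1, 13, 1, 7, 1, 2].
Convergents (p_i = a_i*p_{i-1} + p_{i-2}, q_i = a_i*q_{i-1} + q_{i-2} with p_{-2}=0, p_{-1}=1, q_{-2}=1, q_{-1}=0), until the denominator exceeds 22:
  i=0: a_0=1, p_0 = 1*1 + 0 = 1, q_0 = 1*0 + 1 = 1.
  i=1: a_1=1, p_1 = 1*1 + 1 = 2, q_1 = 1*1 + 0 = 1.
  i=2: a_2=13, p_2 = 13*2 + 1 = 27, q_2 = 13*1 + 1 = 14.
  i=3: a_3=1, p_3 = 1*27 + 2 = 29, q_3 = 1*14 + 1 = 15.
  i=4: a_4=7, p_4 = 7*29 + 27 = 230, q_4 = 7*15 + 14 = 119.
q_4 = 119 > 22, so the last convergent with denominator <= 22 is p_3/q_3 = 29/15.
The closest fraction with denominator <= 22 is either p_3/q_3 or the intermediate fraction (k*p_3 + p_2)/(k*q_3 + q_2) with the largest k >= 1 whose denominator stays <= 22; these approach x as k grows, and every other convergent or intermediate fraction in range is farther away.
Largest k: floor((22 - q_2)/q_3) = floor((22 - 14)/15) = 0.
Since k = 0, no intermediate fraction beyond p_3/q_3 has denominator <= 22, so the convergent 29/15 is the closest (its error is |748*15 - 29*387|/(387*15) = 3/5805).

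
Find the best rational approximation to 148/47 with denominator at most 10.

22/7

Expand x = 148/47 as a continued fraction with the Euclidean algorithm:
  148 = 3*47 + 7, so a_0 = 3.
  47 = 6*7 + 5, so a_1 = 6.
  7 = 1*5 + 2, so a_2 = 1.
  5 = 2*2 + 1, so a_3 = 2.
  2 = 2*1 + 0, so a_4 = 2.
so x = [3; 6, 1, 2, 2].
Convergents (p_i = a_i*p_{i-1} + p_{i-2}, q_i = a_i*q_{i-1} + q_{i-2} with p_{-2}=0, p_{-1}=1, q_{-2}=1, q_{-1}=0), until the denominator exceeds 10:
  i=0: a_0=3, p_0 = 3*1 + 0 = 3, q_0 = 3*0 + 1 = 1.
  i=1: a_1=6, p_1 = 6*3 + 1 = 19, q_1 = 6*1 + 0 = 6.
  i=2: a_2=1, p_2 = 1*19 + 3 = 22, q_2 = 1*6 + 1 = 7.
  i=3: a_3=2, p_3 = 2*22 + 19 = 63, q_3 = 2*7 + 6 = 20.
q_3 = 20 > 10, so the last convergent with denominator <= 10 is p_2/q_2 = 22/7.
The closest fraction with denominator <= 10 is either p_2/q_2 or the intermediate fraction (k*p_2 + p_1)/(k*q_2 + q_1) with the largest k >= 1 whose denominator stays <= 10; these approach x as k grows, and every other convergent or intermediate fraction in range is farther away.
Largest k: floor((10 - q_1)/q_2) = floor((10 - 6)/7) = 0.
Since k = 0, no intermediate fraction beyond p_2/q_2 has denominator <= 10, so the convergent 22/7 is the closest (its error is |148*7 - 22*47|/(47*7) = 2/329).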